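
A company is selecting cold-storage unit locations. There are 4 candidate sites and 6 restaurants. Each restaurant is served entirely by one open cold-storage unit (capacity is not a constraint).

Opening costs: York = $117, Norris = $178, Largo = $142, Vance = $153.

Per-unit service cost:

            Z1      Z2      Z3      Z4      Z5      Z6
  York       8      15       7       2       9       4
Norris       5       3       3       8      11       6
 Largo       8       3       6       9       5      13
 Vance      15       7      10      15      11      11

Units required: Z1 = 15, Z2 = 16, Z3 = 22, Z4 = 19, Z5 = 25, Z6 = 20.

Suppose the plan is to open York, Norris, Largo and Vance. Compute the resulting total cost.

Each restaurant is assigned to its cheapest site among the open ones.
{York, Norris, Largo, Vance}: Z1→Norris 5·15=75, Z2→Norris 3·16=48, Z3→Norris 3·22=66, Z4→York 2·19=38, Z5→Largo 5·25=125, Z6→York 4·20=80. Service 432; fixed 590; total 1022.

Total cost: 1022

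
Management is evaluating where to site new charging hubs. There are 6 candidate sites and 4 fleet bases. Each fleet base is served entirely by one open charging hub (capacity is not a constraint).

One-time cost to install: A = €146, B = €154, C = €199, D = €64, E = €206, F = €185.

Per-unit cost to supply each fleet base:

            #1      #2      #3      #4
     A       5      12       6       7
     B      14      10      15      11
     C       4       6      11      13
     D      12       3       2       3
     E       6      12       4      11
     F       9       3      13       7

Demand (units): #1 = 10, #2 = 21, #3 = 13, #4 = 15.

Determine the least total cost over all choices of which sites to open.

Minimum total cost: 318

For any fixed open set, each fleet base goes to its cheapest open site; total = fixed + service.
{D}: #1→D 12·10=120, #2→D 3·21=63, #3→D 2·13=26, #4→D 3·15=45. Service 254; fixed 64; total 318.
{A, D}: service 184 + fixed 210 = 394
{C, D}: #1→C 4·10=40, #2→D 3·21=63, #3→D 2·13=26, #4→D 3·15=45. Service 174; fixed 263; total 437.
{A, B, C, D, E, F}: #1→C 4·10=40, #2→D 3·21=63, #3→D 2·13=26, #4→D 3·15=45. Service 174; fixed 954; total 1128.
No other subset beats 318.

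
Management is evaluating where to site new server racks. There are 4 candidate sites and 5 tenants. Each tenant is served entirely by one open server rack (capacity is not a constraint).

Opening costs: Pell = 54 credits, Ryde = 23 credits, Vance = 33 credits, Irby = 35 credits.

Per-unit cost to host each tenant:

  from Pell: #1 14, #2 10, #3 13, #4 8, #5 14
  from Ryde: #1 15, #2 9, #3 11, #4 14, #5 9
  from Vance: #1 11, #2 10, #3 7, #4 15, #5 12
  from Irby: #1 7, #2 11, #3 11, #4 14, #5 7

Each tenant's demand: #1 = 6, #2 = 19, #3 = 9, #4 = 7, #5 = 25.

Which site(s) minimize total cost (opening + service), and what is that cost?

For any fixed open set, each tenant goes to its cheapest open site; total = fixed + service.
{Vance, Irby}: #1→Irby 7·6=42, #2→Vance 10·19=190, #3→Vance 7·9=63, #4→Irby 14·7=98, #5→Irby 7·25=175. Service 568; fixed 68; total 636.
{Ryde, Vance, Irby}: service 549 + fixed 91 = 640
{Ryde, Irby}: service 585 + fixed 58 = 643
{Pell, Ryde, Vance, Irby}: service 507 + fixed 145 = 652
(All 15 nonempty subsets were checked; Vance and Irby is lowest.)

Open Vance and Irby; minimum total cost 636.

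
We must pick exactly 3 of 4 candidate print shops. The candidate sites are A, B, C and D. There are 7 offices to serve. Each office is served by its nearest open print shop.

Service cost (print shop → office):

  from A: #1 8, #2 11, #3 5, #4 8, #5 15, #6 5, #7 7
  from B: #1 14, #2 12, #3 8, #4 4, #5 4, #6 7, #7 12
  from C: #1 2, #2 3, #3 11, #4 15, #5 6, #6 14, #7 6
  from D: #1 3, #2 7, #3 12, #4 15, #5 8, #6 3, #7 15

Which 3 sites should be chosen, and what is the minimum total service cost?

Choose A, B and C; total service cost 29.

With exactly 3 open, each office uses its cheapest among the chosen.
{A, B, C}: #1→C 2, #2→C 3, #3→A 5, #4→B 4, #5→B 4, #6→A 5, #7→C 6. Service cost 29.
{B, C, D}: service cost 30
{A, B, D}: service cost 33
Among all 4 size-3 choices, {A, B, C} is lowest.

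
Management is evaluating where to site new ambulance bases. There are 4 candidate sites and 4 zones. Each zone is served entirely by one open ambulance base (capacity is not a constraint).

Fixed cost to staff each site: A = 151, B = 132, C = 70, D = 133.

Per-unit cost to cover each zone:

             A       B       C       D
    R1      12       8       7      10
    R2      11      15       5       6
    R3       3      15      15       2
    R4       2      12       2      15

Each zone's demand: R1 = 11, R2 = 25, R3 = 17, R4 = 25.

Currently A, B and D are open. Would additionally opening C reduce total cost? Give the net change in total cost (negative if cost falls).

No — net change +34 (cost rises by 34).

Current service cost with {A, B, D}: 322.
Adding C: each zone re-picks its cheapest; new service cost 286, saving 36.
Extra fixed cost: 70. Net change = 70 − 36 = 34.
(Totals: 738 → 772.)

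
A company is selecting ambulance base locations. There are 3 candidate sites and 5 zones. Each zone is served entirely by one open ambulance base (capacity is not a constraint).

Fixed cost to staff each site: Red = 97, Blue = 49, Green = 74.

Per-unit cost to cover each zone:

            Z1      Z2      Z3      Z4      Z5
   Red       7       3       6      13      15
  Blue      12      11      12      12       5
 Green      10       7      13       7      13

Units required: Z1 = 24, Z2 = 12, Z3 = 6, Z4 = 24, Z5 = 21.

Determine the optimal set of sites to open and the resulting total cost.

For any fixed open set, each zone goes to its cheapest open site; total = fixed + service.
{Red, Blue, Green}: Z1→Red 7·24=168, Z2→Red 3·12=36, Z3→Red 6·6=36, Z4→Green 7·24=168, Z5→Blue 5·21=105. Service 513; fixed 220; total 733.
{Red, Blue}: service 633 + fixed 146 = 779
{Blue, Green}: service 669 + fixed 123 = 792
{Blue}: service 885 + fixed 49 = 934
No other subset beats 733.

Open Red, Blue and Green; minimum total cost 733.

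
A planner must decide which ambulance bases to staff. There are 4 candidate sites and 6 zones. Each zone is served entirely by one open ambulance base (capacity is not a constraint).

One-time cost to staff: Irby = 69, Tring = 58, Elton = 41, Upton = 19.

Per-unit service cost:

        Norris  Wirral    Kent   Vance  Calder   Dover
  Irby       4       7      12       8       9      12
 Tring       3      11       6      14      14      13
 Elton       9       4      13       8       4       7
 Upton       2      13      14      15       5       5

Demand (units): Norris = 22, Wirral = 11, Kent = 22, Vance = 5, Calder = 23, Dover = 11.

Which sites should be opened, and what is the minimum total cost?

For any fixed open set, each zone goes to its cheapest open site; total = fixed + service.
{Tring, Elton, Upton}: Norris→Upton 2·22=44, Wirral→Elton 4·11=44, Kent→Tring 6·22=132, Vance→Elton 8·5=40, Calder→Elton 4·23=92, Dover→Upton 5·11=55. Service 407; fixed 118; total 525.
{Tring, Elton}: Norris→Tring 3·22=66, Wirral→Elton 4·11=44, Kent→Tring 6·22=132, Vance→Elton 8·5=40, Calder→Elton 4·23=92, Dover→Elton 7·11=77. Service 451; fixed 99; total 550.
{Irby, Tring, Elton, Upton}: service 407 + fixed 187 = 594
{Upton}: Norris→Upton 2·22=44, Wirral→Upton 13·11=143, Kent→Upton 14·22=308, Vance→Upton 15·5=75, Calder→Upton 5·23=115, Dover→Upton 5·11=55. Service 740; fixed 19; total 759.
No other subset beats 525.

Open Tring, Elton and Upton; minimum total cost 525.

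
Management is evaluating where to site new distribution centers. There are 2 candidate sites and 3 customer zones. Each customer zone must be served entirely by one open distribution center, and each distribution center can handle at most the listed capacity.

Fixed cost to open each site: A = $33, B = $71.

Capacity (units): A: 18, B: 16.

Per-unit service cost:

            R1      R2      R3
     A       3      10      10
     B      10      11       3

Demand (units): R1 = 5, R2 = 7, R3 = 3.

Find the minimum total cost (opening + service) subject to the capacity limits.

Open {A}: R1→A 3·5=15, R2→A 10·7=70, R3→A 10·3=30.
Loads: A carries 15/18. Service 115; fixed 33; total 148.
Next best feasible plan costs 198.

Minimum total cost: 148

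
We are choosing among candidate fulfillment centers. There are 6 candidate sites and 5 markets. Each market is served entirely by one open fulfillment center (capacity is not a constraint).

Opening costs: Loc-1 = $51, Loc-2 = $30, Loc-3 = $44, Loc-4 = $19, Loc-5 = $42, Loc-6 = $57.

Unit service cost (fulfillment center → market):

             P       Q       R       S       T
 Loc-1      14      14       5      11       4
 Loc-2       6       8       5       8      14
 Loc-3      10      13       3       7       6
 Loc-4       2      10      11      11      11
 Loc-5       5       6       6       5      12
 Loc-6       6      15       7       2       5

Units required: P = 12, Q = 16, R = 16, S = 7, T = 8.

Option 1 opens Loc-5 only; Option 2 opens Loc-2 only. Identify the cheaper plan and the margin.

Option 1: {Loc-5}: P→Loc-5 5·12=60, Q→Loc-5 6·16=96, R→Loc-5 6·16=96, S→Loc-5 5·7=35, T→Loc-5 12·8=96. Service 383; fixed 42; total 425.
Option 2: {Loc-2}: P→Loc-2 6·12=72, Q→Loc-2 8·16=128, R→Loc-2 5·16=80, S→Loc-2 8·7=56, T→Loc-2 14·8=112. Service 448; fixed 30; total 478.
Difference: |425 − 478| = 53.

Option 1 is cheaper by 53.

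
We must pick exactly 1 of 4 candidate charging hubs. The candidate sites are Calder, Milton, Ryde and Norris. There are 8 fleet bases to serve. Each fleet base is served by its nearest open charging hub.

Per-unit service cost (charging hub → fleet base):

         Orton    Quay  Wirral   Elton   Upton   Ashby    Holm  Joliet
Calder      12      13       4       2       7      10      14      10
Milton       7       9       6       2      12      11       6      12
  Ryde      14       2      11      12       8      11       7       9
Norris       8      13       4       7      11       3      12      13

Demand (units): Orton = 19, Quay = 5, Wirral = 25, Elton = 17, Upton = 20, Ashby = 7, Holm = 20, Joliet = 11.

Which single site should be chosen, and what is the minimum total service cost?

With exactly 1 open, each fleet base uses its cheapest among the chosen.
{Milton}: Orton→Milton 7·19=133, Quay→Milton 9·5=45, Wirral→Milton 6·25=150, Elton→Milton 2·17=34, Upton→Milton 12·20=240, Ashby→Milton 11·7=77, Holm→Milton 6·20=120, Joliet→Milton 12·11=132. Service cost 931.
{Calder}: service cost 1027
{Norris}: service cost 1060
Among all 4 size-1 choices, {Milton} is lowest.

Choose Milton only; total service cost 931.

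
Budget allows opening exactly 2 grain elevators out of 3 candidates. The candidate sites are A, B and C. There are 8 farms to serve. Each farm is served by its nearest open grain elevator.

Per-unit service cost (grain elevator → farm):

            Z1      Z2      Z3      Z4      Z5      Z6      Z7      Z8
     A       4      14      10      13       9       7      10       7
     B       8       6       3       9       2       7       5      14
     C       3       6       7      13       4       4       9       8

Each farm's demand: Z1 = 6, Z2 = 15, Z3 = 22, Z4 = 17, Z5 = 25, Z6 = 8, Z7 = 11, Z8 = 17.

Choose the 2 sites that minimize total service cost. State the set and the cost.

With exactly 2 open, each farm uses its cheapest among the chosen.
{B, C}: Z1→C 3·6=18, Z2→B 6·15=90, Z3→B 3·22=66, Z4→B 9·17=153, Z5→B 2·25=50, Z6→C 4·8=32, Z7→B 5·11=55, Z8→C 8·17=136. Service cost 600.
{A, B}: service cost 613
{A, C}: service cost 833
Among all 3 size-2 choices, {B, C} is lowest.

Choose B and C; total service cost 600.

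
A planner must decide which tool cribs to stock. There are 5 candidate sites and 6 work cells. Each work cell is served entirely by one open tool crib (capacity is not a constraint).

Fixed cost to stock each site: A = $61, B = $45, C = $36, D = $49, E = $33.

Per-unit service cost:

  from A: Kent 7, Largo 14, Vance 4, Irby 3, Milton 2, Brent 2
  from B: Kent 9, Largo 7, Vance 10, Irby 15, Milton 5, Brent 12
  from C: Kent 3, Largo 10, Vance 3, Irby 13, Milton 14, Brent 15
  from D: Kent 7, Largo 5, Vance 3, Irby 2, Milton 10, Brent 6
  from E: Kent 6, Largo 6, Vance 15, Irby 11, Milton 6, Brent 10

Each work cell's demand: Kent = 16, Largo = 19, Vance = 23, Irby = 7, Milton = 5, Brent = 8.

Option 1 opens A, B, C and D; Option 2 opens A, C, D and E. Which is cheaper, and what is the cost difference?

Option 1: {A, B, C, D}: Kent→C 3·16=48, Largo→D 5·19=95, Vance→C 3·23=69, Irby→D 2·7=14, Milton→A 2·5=10, Brent→A 2·8=16. Service 252; fixed 191; total 443.
Option 2: {A, C, D, E}: Kent→C 3·16=48, Largo→D 5·19=95, Vance→C 3·23=69, Irby→D 2·7=14, Milton→A 2·5=10, Brent→A 2·8=16. Service 252; fixed 179; total 431.
Difference: |443 − 431| = 12.

Option 2 is cheaper by 12.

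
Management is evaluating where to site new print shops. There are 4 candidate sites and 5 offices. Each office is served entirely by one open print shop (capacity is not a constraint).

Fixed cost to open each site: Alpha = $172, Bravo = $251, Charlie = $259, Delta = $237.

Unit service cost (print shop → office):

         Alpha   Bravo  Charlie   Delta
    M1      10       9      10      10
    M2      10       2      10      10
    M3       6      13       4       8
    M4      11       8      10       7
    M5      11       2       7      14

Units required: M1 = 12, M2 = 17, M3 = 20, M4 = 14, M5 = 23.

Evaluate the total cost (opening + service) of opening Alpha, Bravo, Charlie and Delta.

Total cost: 1285

Each office is assigned to its cheapest site among the open ones.
{Alpha, Bravo, Charlie, Delta}: M1→Bravo 9·12=108, M2→Bravo 2·17=34, M3→Charlie 4·20=80, M4→Delta 7·14=98, M5→Bravo 2·23=46. Service 366; fixed 919; total 1285.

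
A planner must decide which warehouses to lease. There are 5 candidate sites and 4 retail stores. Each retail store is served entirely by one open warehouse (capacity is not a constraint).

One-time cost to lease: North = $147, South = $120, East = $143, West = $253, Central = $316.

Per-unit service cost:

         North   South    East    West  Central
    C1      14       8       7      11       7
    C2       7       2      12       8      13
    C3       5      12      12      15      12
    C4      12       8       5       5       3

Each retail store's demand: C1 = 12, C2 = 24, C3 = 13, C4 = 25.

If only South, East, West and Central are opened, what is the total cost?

Total cost: 1195

Each retail store is assigned to its cheapest site among the open ones.
{South, East, West, Central}: C1→East 7·12=84, C2→South 2·24=48, C3→South 12·13=156, C4→Central 3·25=75. Service 363; fixed 832; total 1195.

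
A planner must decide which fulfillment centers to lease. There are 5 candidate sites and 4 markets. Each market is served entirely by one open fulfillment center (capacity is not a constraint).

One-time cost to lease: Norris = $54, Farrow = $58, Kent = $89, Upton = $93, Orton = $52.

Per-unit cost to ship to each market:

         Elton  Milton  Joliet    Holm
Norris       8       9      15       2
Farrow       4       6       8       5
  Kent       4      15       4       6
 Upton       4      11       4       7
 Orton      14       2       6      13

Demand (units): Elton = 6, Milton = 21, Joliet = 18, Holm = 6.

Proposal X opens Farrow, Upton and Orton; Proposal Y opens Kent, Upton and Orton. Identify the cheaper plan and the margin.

Proposal X: {Farrow, Upton, Orton}: Elton→Farrow 4·6=24, Milton→Orton 2·21=42, Joliet→Upton 4·18=72, Holm→Farrow 5·6=30. Service 168; fixed 203; total 371.
Proposal Y: {Kent, Upton, Orton}: Elton→Kent 4·6=24, Milton→Orton 2·21=42, Joliet→Kent 4·18=72, Holm→Kent 6·6=36. Service 174; fixed 234; total 408.
Difference: |371 − 408| = 37.

Proposal X is cheaper by 37.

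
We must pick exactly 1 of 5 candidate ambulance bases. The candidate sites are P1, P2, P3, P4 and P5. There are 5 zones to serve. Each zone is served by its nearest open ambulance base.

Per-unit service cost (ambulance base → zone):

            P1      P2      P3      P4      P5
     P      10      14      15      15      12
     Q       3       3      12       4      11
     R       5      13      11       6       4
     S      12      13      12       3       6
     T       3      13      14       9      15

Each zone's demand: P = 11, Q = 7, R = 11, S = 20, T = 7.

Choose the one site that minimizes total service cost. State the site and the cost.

Choose P4 only; total service cost 382.

With exactly 1 open, each zone uses its cheapest among the chosen.
{P4}: P→P4 15·11=165, Q→P4 4·7=28, R→P4 6·11=66, S→P4 3·20=60, T→P4 9·7=63. Service cost 382.
{P1}: service cost 447
{P5}: service cost 478
Among all 5 size-1 choices, {P4} is lowest.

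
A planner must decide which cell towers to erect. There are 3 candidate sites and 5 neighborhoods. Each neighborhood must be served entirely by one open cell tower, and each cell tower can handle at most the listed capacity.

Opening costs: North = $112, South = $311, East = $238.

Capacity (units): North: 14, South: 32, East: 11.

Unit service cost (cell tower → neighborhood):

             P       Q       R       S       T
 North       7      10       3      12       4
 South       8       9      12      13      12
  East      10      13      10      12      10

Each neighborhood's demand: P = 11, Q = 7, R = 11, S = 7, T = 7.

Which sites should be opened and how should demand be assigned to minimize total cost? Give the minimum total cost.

Open {North, South}: P→South 8·11=88, Q→South 9·7=63, R→North 3·11=33, S→South 13·7=91, T→South 12·7=84.
Loads: North carries 11/14, South carries 32/32. Service 359; fixed 423; total 782.
Next best feasible plan costs 818.

Minimum total cost: 782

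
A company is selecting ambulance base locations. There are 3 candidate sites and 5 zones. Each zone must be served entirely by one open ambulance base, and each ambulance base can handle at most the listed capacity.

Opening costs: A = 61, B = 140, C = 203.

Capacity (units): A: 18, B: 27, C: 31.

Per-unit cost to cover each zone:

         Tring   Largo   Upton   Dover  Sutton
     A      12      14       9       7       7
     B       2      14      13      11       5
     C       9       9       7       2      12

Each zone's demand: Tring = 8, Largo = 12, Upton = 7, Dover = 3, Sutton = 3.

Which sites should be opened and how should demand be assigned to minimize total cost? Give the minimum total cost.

Open {A, B}: Tring→B 2·8=16, Largo→B 14·12=168, Upton→A 9·7=63, Dover→A 7·3=21, Sutton→B 5·3=15.
Loads: A carries 10/18, B carries 23/27. Service 283; fixed 201; total 484.
Next best feasible plan costs 490.

Minimum total cost: 484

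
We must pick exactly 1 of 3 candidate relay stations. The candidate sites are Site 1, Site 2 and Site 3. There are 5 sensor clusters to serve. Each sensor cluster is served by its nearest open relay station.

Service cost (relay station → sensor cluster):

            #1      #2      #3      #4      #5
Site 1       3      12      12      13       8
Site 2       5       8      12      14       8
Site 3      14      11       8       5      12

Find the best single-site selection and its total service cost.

With exactly 1 open, each sensor cluster uses its cheapest among the chosen.
{Site 2}: #1→Site 2 5, #2→Site 2 8, #3→Site 2 12, #4→Site 2 14, #5→Site 2 8. Service cost 47.
{Site 1}: service cost 48
{Site 3}: service cost 50
Among all 3 size-1 choices, {Site 2} is lowest.

Choose Site 2 only; total service cost 47.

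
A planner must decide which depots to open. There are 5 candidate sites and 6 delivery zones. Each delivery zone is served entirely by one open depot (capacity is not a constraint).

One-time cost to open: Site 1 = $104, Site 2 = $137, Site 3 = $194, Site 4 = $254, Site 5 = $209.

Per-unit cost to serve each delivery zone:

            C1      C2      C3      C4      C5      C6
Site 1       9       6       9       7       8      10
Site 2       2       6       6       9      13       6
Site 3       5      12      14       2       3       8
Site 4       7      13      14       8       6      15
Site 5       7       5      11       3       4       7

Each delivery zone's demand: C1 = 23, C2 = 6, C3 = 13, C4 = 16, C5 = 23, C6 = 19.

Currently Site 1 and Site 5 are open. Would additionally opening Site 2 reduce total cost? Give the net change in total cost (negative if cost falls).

Yes — net change −36 (cost falls by 36).

Current service cost with {Site 1, Site 5}: 581.
Adding Site 2: each delivery zone re-picks its cheapest; new service cost 408, saving 173.
Extra fixed cost: 137. Net change = 137 − 173 = -36.
(Totals: 894 → 858.)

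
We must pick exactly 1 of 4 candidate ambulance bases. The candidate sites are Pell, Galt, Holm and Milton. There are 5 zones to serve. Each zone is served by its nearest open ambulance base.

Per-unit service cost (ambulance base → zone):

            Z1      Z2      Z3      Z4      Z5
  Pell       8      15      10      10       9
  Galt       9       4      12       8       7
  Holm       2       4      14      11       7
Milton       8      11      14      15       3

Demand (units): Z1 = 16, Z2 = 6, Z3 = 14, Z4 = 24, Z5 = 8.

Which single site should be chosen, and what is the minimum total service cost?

Choose Holm only; total service cost 572.

With exactly 1 open, each zone uses its cheapest among the chosen.
{Holm}: Z1→Holm 2·16=32, Z2→Holm 4·6=24, Z3→Holm 14·14=196, Z4→Holm 11·24=264, Z5→Holm 7·8=56. Service cost 572.
{Galt}: service cost 584
{Pell}: service cost 670
Among all 4 size-1 choices, {Holm} is lowest.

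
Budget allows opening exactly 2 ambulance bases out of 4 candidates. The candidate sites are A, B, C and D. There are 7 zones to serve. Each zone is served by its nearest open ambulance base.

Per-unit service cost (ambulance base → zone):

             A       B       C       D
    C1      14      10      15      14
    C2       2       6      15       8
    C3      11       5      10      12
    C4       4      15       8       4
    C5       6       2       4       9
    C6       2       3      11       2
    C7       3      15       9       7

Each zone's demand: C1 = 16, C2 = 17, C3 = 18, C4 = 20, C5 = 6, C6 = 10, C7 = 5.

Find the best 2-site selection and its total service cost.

With exactly 2 open, each zone uses its cheapest among the chosen.
{A, B}: C1→B 10·16=160, C2→A 2·17=34, C3→B 5·18=90, C4→A 4·20=80, C5→B 2·6=12, C6→A 2·10=20, C7→A 3·5=15. Service cost 411.
{B, D}: service cost 499
{A, C}: service cost 577
Among all 6 size-2 choices, {A, B} is lowest.

Choose A and B; total service cost 411.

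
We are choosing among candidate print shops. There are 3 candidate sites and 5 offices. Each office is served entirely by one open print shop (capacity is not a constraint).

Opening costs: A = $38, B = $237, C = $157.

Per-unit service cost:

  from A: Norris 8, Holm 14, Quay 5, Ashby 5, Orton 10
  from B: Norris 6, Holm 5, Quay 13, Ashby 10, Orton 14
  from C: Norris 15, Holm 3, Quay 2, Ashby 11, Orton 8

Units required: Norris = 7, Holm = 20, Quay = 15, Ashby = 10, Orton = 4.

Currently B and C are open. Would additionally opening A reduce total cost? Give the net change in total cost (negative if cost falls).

Current service cost with {B, C}: 264.
Adding A: each office re-picks its cheapest; new service cost 214, saving 50.
Extra fixed cost: 38. Net change = 38 − 50 = -12.
(Totals: 658 → 646.)

Yes — net change −12 (cost falls by 12).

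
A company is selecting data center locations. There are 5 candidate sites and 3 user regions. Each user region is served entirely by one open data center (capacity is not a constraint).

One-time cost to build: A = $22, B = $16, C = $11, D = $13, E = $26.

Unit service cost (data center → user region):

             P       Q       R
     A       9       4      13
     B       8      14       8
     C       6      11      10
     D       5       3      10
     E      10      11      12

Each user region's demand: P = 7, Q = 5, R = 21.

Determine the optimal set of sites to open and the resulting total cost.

Open B and D; minimum total cost 247.

For any fixed open set, each user region goes to its cheapest open site; total = fixed + service.
{B, D}: P→D 5·7=35, Q→D 3·5=15, R→B 8·21=168. Service 218; fixed 29; total 247.
{B, C, D}: P→D 5·7=35, Q→D 3·5=15, R→B 8·21=168. Service 218; fixed 40; total 258.
{A, B, D}: service 218 + fixed 51 = 269
{A, B, C, D, E}: service 218 + fixed 88 = 306
No other subset beats 247.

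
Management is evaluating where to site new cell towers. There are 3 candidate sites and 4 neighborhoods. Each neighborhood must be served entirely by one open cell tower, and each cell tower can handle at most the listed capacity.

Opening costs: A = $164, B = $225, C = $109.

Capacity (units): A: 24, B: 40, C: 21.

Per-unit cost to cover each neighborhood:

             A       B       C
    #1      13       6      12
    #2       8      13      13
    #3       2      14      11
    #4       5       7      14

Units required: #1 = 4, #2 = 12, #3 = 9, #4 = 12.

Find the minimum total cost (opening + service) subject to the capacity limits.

Minimum total cost: 555

Open {A, C}: #1→C 12·4=48, #2→C 13·12=156, #3→A 2·9=18, #4→A 5·12=60.
Loads: A carries 21/24, C carries 16/21. Service 282; fixed 273; total 555.
Next best feasible plan costs 576.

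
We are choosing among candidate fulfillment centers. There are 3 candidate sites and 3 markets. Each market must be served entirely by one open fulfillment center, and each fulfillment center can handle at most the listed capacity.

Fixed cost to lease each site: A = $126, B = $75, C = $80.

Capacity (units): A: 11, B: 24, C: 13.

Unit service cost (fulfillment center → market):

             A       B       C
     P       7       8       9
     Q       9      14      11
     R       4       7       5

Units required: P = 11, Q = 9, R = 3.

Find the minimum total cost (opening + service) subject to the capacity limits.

Open {B}: P→B 8·11=88, Q→B 14·9=126, R→B 7·3=21.
Loads: B carries 23/24. Service 235; fixed 75; total 310.
Next best feasible plan costs 357.

Minimum total cost: 310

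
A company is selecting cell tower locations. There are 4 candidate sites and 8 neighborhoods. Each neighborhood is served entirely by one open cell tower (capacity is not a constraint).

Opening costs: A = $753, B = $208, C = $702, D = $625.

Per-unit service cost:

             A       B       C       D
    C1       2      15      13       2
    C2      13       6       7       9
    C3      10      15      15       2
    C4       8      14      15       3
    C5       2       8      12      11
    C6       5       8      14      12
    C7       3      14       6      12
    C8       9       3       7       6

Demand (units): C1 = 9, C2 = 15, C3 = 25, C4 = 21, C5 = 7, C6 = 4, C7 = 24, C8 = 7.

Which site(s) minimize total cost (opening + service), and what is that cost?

Open D only; minimum total cost 1346.

For any fixed open set, each neighborhood goes to its cheapest open site; total = fixed + service.
{D}: C1→D 2·9=18, C2→D 9·15=135, C3→D 2·25=50, C4→D 3·21=63, C5→D 11·7=77, C6→D 12·4=48, C7→D 12·24=288, C8→D 6·7=42. Service 721; fixed 625; total 1346.
{B, D}: service 618 + fixed 833 = 1451
{B}: service 1339 + fixed 208 = 1547
{A, B, C, D}: service 348 + fixed 2288 = 2636
No other subset beats 1346.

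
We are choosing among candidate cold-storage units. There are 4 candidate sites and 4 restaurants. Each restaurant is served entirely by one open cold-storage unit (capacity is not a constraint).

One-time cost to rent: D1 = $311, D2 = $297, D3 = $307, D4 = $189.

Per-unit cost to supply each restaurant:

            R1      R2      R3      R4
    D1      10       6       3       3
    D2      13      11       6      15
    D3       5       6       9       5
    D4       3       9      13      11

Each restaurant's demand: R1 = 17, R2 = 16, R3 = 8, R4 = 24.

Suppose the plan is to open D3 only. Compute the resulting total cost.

Total cost: 680

Each restaurant is assigned to its cheapest site among the open ones.
{D3}: R1→D3 5·17=85, R2→D3 6·16=96, R3→D3 9·8=72, R4→D3 5·24=120. Service 373; fixed 307; total 680.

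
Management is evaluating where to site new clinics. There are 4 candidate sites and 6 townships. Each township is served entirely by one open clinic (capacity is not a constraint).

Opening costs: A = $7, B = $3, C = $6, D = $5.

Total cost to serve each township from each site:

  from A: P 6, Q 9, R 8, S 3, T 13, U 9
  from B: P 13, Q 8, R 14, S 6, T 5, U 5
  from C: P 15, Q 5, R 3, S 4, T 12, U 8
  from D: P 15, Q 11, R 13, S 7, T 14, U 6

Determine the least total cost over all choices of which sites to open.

Minimum total cost: 43

For any fixed open set, each township goes to its cheapest open site; total = fixed + service.
{A, B, C}: P→A 6, Q→C 5, R→C 3, S→A 3, T→B 5, U→B 5. Service 27; fixed 16; total 43.
{B, C}: service 35 + fixed 9 = 44
{A, B}: service 35 + fixed 10 = 45
{A, B, C, D}: P→A 6, Q→C 5, R→C 3, S→A 3, T→B 5, U→B 5. Service 27; fixed 21; total 48.
(All 15 nonempty subsets were checked; A, B and C is lowest.)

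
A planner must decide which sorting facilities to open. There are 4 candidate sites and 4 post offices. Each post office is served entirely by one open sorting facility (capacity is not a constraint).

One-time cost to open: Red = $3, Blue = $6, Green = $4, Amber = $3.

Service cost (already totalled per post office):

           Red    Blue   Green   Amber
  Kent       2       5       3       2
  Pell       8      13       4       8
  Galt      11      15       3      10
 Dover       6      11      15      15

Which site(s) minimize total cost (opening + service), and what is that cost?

For any fixed open set, each post office goes to its cheapest open site; total = fixed + service.
{Red, Green}: Kent→Red 2, Pell→Green 4, Galt→Green 3, Dover→Red 6. Service 15; fixed 7; total 22.
{Red, Green, Amber}: service 15 + fixed 10 = 25
{Red, Blue, Green}: service 15 + fixed 13 = 28
{Red, Blue, Green, Amber}: Kent→Red 2, Pell→Green 4, Galt→Green 3, Dover→Red 6. Service 15; fixed 16; total 31.
(All 15 nonempty subsets were checked; Red and Green is lowest.)

Open Red and Green; minimum total cost 22.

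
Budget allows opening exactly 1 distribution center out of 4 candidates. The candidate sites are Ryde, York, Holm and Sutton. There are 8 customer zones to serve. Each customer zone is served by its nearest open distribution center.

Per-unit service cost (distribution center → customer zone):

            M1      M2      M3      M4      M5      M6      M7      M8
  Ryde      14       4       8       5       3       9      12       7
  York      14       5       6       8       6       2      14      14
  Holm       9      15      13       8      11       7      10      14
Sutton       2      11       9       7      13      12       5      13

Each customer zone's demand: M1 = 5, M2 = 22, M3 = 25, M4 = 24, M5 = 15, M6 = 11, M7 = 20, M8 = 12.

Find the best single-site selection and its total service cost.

Choose Ryde only; total service cost 946.

With exactly 1 open, each customer zone uses its cheapest among the chosen.
{Ryde}: M1→Ryde 14·5=70, M2→Ryde 4·22=88, M3→Ryde 8·25=200, M4→Ryde 5·24=120, M5→Ryde 3·15=45, M6→Ryde 9·11=99, M7→Ryde 12·20=240, M8→Ryde 7·12=84. Service cost 946.
{York}: service cost 1082
{Sutton}: service cost 1228
Among all 4 size-1 choices, {Ryde} is lowest.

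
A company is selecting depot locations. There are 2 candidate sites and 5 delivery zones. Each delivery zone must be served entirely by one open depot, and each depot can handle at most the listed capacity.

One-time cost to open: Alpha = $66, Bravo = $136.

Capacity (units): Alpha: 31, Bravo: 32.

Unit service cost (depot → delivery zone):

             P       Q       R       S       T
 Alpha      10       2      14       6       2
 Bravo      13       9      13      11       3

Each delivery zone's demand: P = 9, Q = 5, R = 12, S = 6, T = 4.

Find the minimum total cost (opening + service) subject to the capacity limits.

Minimum total cost: 502

Open {Alpha, Bravo}: P→Alpha 10·9=90, Q→Alpha 2·5=10, R→Bravo 13·12=156, S→Alpha 6·6=36, T→Alpha 2·4=8.
Loads: Alpha carries 24/31, Bravo carries 12/32. Service 300; fixed 202; total 502.
Next best feasible plan costs 506.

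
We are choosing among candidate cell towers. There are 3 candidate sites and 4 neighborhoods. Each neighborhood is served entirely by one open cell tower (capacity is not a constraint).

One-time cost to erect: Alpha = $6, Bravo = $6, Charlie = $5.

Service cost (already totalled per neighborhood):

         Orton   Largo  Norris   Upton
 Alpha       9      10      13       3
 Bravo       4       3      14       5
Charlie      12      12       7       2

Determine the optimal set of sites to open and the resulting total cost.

Open Bravo and Charlie; minimum total cost 27.

For any fixed open set, each neighborhood goes to its cheapest open site; total = fixed + service.
{Bravo, Charlie}: Orton→Bravo 4, Largo→Bravo 3, Norris→Charlie 7, Upton→Charlie 2. Service 16; fixed 11; total 27.
{Bravo}: service 26 + fixed 6 = 32
{Alpha, Bravo, Charlie}: service 16 + fixed 17 = 33
{Charlie}: service 33 + fixed 5 = 38
(All 7 nonempty subsets were checked; Bravo and Charlie is lowest.)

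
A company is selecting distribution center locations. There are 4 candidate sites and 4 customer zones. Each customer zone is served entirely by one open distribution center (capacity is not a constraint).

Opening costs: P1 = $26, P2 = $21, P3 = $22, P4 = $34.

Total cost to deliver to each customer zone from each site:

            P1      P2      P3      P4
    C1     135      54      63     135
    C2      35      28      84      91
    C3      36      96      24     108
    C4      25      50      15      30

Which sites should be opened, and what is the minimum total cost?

For any fixed open set, each customer zone goes to its cheapest open site; total = fixed + service.
{P2, P3}: C1→P2 54, C2→P2 28, C3→P3 24, C4→P3 15. Service 121; fixed 43; total 164.
{P1, P3}: C1→P3 63, C2→P1 35, C3→P3 24, C4→P3 15. Service 137; fixed 48; total 185.
{P1, P2}: service 143 + fixed 47 = 190
{P1, P2, P3, P4}: service 121 + fixed 103 = 224
No other subset beats 164.

Open P2 and P3; minimum total cost 164.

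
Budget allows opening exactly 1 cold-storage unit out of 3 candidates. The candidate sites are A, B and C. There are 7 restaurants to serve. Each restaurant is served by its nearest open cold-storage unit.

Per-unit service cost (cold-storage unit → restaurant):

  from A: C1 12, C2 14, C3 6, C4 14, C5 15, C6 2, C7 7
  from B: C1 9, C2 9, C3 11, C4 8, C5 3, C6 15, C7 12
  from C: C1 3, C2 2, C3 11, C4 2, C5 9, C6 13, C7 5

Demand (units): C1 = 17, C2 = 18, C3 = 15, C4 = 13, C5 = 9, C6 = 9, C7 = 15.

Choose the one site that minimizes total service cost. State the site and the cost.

Choose C only; total service cost 551.

With exactly 1 open, each restaurant uses its cheapest among the chosen.
{C}: C1→C 3·17=51, C2→C 2·18=36, C3→C 11·15=165, C4→C 2·13=26, C5→C 9·9=81, C6→C 13·9=117, C7→C 5·15=75. Service cost 551.
{B}: service cost 926
{A}: service cost 986
Among all 3 size-1 choices, {C} is lowest.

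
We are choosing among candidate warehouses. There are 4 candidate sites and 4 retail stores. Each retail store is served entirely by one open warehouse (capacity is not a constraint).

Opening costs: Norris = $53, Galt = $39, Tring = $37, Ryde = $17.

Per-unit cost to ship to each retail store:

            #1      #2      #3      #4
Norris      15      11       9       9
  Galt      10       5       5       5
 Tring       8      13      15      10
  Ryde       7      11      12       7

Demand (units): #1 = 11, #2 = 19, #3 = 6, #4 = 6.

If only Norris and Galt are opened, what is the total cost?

Each retail store is assigned to its cheapest site among the open ones.
{Norris, Galt}: #1→Galt 10·11=110, #2→Galt 5·19=95, #3→Galt 5·6=30, #4→Galt 5·6=30. Service 265; fixed 92; total 357.

Total cost: 357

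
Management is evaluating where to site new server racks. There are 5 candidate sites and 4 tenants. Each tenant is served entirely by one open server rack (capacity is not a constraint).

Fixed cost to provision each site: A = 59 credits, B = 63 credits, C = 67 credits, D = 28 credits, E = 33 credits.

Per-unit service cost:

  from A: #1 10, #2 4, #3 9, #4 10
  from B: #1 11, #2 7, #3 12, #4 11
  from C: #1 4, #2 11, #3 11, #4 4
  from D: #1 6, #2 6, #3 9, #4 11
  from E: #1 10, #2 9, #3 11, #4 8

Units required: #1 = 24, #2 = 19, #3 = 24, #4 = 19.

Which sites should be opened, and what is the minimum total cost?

For any fixed open set, each tenant goes to its cheapest open site; total = fixed + service.
{A, C}: #1→C 4·24=96, #2→A 4·19=76, #3→A 9·24=216, #4→C 4·19=76. Service 464; fixed 126; total 590.
{C, D}: service 502 + fixed 95 = 597
{A, C, D}: service 464 + fixed 154 = 618
{A, B, C, D, E}: service 464 + fixed 250 = 714
No other subset beats 590.

Open A and C; minimum total cost 590.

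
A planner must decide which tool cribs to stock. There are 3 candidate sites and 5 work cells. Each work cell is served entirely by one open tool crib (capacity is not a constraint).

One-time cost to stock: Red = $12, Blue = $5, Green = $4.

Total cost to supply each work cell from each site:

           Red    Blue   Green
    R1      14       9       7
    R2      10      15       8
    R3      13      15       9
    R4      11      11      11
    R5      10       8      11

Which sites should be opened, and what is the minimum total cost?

Open Green only; minimum total cost 50.

For any fixed open set, each work cell goes to its cheapest open site; total = fixed + service.
{Green}: R1→Green 7, R2→Green 8, R3→Green 9, R4→Green 11, R5→Green 11. Service 46; fixed 4; total 50.
{Blue, Green}: R1→Green 7, R2→Green 8, R3→Green 9, R4→Blue 11, R5→Blue 8. Service 43; fixed 9; total 52.
{Red, Green}: service 45 + fixed 16 = 61
{Red, Blue, Green}: service 43 + fixed 21 = 64
No other subset beats 50.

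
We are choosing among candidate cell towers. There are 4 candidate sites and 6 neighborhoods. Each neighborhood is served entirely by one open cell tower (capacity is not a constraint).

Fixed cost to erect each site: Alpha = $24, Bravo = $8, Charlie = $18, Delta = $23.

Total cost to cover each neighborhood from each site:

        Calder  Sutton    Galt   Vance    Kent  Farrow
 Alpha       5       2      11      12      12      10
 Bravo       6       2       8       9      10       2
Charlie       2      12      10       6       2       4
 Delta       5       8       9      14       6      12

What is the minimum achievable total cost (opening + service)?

For any fixed open set, each neighborhood goes to its cheapest open site; total = fixed + service.
{Bravo}: Calder→Bravo 6, Sutton→Bravo 2, Galt→Bravo 8, Vance→Bravo 9, Kent→Bravo 10, Farrow→Bravo 2. Service 37; fixed 8; total 45.
{Bravo, Charlie}: Calder→Charlie 2, Sutton→Bravo 2, Galt→Bravo 8, Vance→Charlie 6, Kent→Charlie 2, Farrow→Bravo 2. Service 22; fixed 26; total 48.
{Charlie}: service 36 + fixed 18 = 54
{Alpha, Bravo, Charlie, Delta}: service 22 + fixed 73 = 95
No other subset beats 45.

Minimum total cost: 45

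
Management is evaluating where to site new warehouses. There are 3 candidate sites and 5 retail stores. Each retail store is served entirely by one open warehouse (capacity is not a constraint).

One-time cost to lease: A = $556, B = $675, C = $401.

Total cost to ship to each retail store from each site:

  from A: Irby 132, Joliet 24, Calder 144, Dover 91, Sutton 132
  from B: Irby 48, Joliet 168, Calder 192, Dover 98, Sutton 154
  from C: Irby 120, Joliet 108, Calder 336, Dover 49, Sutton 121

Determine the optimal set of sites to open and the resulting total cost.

Open A only; minimum total cost 1079.

For any fixed open set, each retail store goes to its cheapest open site; total = fixed + service.
{A}: Irby→A 132, Joliet→A 24, Calder→A 144, Dover→A 91, Sutton→A 132. Service 523; fixed 556; total 1079.
{C}: service 734 + fixed 401 = 1135
{B}: Irby→B 48, Joliet→B 168, Calder→B 192, Dover→B 98, Sutton→B 154. Service 660; fixed 675; total 1335.
{A, B, C}: Irby→B 48, Joliet→A 24, Calder→A 144, Dover→C 49, Sutton→C 121. Service 386; fixed 1632; total 2018.
No other subset beats 1079.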